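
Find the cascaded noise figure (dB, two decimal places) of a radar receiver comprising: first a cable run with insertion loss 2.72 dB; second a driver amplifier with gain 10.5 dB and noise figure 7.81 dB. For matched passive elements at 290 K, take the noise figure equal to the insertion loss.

10.53 dB

Convert to linear (a loss of L dB is a gain of −L dB): F_i = 10^(NF_i/10), G_i = 10^(G_i,dB/10)
  Stage 1: F_1 = 10^(2.72/10) = 1.871, G_1 = 10^(−2.72/10) = 0.5346
  Stage 2: F_2 = 10^(7.81/10) = 6.039, G_2 = 10^(10.5/10) = 11.22
Friis cascade:
  F = 1.871 + (6.039 − 1)/0.5346 = 11.30
NF = 10 log₁₀(11.30) = 10.53 dB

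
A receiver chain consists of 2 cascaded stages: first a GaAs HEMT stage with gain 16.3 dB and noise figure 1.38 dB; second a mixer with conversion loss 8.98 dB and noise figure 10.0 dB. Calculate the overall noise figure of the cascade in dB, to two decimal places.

2.00 dB

Convert to linear (a loss of L dB is a gain of −L dB): F_i = 10^(NF_i/10), G_i = 10^(G_i,dB/10)
  Stage 1: F_1 = 10^(1.38/10) = 1.374, G_1 = 10^(16.3/10) = 42.66
  Stage 2: F_2 = 10^(10.0/10) = 10.00, G_2 = 10^(−8.98/10) = 0.1265
Friis cascade:
  F = 1.374 + (10.00 − 1)/42.66 = 1.585
NF = 10 log₁₀(1.585) = 2.00 dB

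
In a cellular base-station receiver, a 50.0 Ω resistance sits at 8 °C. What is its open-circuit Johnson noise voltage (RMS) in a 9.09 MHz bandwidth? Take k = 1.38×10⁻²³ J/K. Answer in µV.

T = 8 °C + 273.15 = 281.15 K
V_n = √(4kTRB)
4kTRB = 4 × 1.38×10⁻²³ × 281.15 × 5.00×10¹ × 9.09×10⁶ = 7.05×10⁻¹² V²
V_n = √(7.05×10⁻¹²) = 2.66×10⁻⁶ V = 2.66 µV

2.66 µV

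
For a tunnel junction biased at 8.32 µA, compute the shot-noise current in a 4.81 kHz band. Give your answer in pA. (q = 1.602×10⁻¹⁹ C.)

113 pA

I_n = √(2qI·B)
2qI·B = 2 × 1.602×10⁻¹⁹ × 8.32×10⁻⁶ × 4.81×10³ = 1.28×10⁻²⁰ A²
I_n = √(1.28×10⁻²⁰) = 1.13×10⁻¹⁰ A = 113 pA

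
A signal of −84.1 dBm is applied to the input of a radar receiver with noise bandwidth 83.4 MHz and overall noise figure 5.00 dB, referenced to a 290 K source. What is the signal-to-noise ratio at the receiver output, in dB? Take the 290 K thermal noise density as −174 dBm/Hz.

Noise floor: N = −174 + 10 log₁₀(B) + NF
10 log₁₀(8.34×10⁷) = 79.21 dB
N = −174 + 79.21 + 5.00 = −89.79 dBm
SNR = P_sig − N = −84.1 − (−89.79) = 5.69 dB → 5.7 dB

5.7 dB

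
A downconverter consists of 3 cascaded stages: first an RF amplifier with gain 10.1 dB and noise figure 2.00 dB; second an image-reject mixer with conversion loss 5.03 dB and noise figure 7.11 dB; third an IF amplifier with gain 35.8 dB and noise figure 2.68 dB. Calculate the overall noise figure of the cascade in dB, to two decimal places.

Convert to linear (a loss of L dB is a gain of −L dB): F_i = 10^(NF_i/10), G_i = 10^(G_i,dB/10)
  Stage 1: F_1 = 10^(2.00/10) = 1.585, G_1 = 10^(10.1/10) = 10.23
  Stage 2: F_2 = 10^(7.11/10) = 5.140, G_2 = 10^(−5.03/10) = 0.3141
  Stage 3: F_3 = 10^(2.68/10) = 1.854, G_3 = 10^(35.8/10) = 3802
Friis cascade:
  F = 1.585 + (5.140 − 1)/10.23 + (1.854 − 1)/3.214 = 2.255
NF = 10 log₁₀(2.255) = 3.53 dB

3.53 dB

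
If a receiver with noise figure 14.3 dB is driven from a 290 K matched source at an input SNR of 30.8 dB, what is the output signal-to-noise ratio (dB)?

16.5 dB

By definition F = SNR_in/SNR_out, so in dB: SNR_out = SNR_in − NF
SNR_out = 30.8 − 14.3 = 16.5 dB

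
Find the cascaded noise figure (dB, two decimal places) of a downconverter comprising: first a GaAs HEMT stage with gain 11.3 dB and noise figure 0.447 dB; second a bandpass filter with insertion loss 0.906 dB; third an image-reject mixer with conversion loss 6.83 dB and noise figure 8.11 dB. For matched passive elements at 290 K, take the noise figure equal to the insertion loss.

2.11 dB

Convert to linear (a loss of L dB is a gain of −L dB): F_i = 10^(NF_i/10), G_i = 10^(G_i,dB/10)
  Stage 1: F_1 = 10^(0.447/10) = 1.108, G_1 = 10^(11.3/10) = 13.49
  Stage 2: F_2 = 10^(0.906/10) = 1.232, G_2 = 10^(−0.906/10) = 0.8117
  Stage 3: F_3 = 10^(8.11/10) = 6.471, G_3 = 10^(−6.83/10) = 0.2075
Friis cascade:
  F = 1.108 + (1.232 − 1)/13.49 + (6.471 − 1)/10.95 = 1.625
NF = 10 log₁₀(1.625) = 2.11 dB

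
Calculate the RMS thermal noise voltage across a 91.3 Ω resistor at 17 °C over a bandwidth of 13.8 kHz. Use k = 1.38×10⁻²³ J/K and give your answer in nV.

142 nV

T = 17 °C + 273.15 = 290.15 K
V_n = √(4kTRB)
4kTRB = 4 × 1.38×10⁻²³ × 290.15 × 9.13×10¹ × 1.38×10⁴ = 2.02×10⁻¹⁴ V²
V_n = √(2.02×10⁻¹⁴) = 1.42×10⁻⁷ V = 142 nV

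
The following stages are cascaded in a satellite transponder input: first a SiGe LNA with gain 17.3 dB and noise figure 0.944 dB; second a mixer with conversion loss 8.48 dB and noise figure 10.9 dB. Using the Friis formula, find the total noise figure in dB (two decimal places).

1.62 dB

Convert to linear (a loss of L dB is a gain of −L dB): F_i = 10^(NF_i/10), G_i = 10^(G_i,dB/10)
  Stage 1: F_1 = 10^(0.944/10) = 1.243, G_1 = 10^(17.3/10) = 53.70
  Stage 2: F_2 = 10^(10.9/10) = 12.30, G_2 = 10^(−8.48/10) = 0.1419
Friis cascade:
  F = 1.243 + (12.30 − 1)/53.70 = 1.453
NF = 10 log₁₀(1.453) = 1.62 dB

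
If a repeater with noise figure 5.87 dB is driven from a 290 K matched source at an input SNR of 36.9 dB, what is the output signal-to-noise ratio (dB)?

31.03 dB

By definition F = SNR_in/SNR_out, so in dB: SNR_out = SNR_in − NF
SNR_out = 36.9 − 5.87 = 31.03 dB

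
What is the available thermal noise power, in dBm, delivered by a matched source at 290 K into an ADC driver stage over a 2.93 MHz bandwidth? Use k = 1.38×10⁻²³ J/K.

P_n = kTB = 1.38×10⁻²³ × 290 × 2.93×10⁶ = 1.17×10⁻¹⁴ W
In dBm: 10 log₁₀(1.17×10⁻¹⁴ / 10⁻³) = −109.3 dBm

−109.3 dBm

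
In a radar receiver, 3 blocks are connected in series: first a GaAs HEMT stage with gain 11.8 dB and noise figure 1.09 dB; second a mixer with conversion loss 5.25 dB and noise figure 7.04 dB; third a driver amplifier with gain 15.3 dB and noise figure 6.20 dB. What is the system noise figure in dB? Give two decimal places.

Convert to linear (a loss of L dB is a gain of −L dB): F_i = 10^(NF_i/10), G_i = 10^(G_i,dB/10)
  Stage 1: F_1 = 10^(1.09/10) = 1.285, G_1 = 10^(11.8/10) = 15.14
  Stage 2: F_2 = 10^(7.04/10) = 5.058, G_2 = 10^(−5.25/10) = 0.2985
  Stage 3: F_3 = 10^(6.20/10) = 4.169, G_3 = 10^(15.3/10) = 33.88
Friis cascade:
  F = 1.285 + (5.058 − 1)/15.14 + (4.169 − 1)/4.519 = 2.255
NF = 10 log₁₀(2.255) = 3.53 dB

3.53 dB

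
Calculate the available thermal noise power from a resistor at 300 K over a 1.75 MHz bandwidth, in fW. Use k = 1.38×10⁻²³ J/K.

7.24 fW

P_n = kTB = 1.38×10⁻²³ × 300 × 1.75×10⁶ = 7.24×10⁻¹⁵ W = 7.24 fW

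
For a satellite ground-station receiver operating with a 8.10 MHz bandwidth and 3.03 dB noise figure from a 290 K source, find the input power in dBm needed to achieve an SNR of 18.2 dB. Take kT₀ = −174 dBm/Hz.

Sensitivity = −174 + 10 log₁₀(B) + NF + SNR_min
= −174 + 69.08 + 3.03 + 18.2
= −83.69 dBm → −83.7 dBm

−83.7 dBm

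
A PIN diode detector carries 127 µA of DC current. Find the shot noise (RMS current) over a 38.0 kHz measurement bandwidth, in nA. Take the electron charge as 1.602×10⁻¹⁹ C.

1.24 nA

I_n = √(2qI·B)
2qI·B = 2 × 1.602×10⁻¹⁹ × 1.27×10⁻⁴ × 3.80×10⁴ = 1.55×10⁻¹⁸ A²
I_n = √(1.55×10⁻¹⁸) = 1.24×10⁻⁹ A = 1.24 nA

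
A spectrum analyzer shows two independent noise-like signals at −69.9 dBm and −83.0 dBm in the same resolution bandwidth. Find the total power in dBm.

−69.7 dBm

Convert to linear, add, convert back:
P₁ = 1.02×10⁻¹⁰ W, P₂ = 5.01×10⁻¹² W
P_tot = 1.07×10⁻¹⁰ W → 10 log₁₀(P_tot / 10⁻³) = −69.7 dBm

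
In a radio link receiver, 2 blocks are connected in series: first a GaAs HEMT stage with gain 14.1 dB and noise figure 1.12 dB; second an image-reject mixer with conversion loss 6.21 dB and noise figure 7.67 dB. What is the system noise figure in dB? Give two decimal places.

Convert to linear (a loss of L dB is a gain of −L dB): F_i = 10^(NF_i/10), G_i = 10^(G_i,dB/10)
  Stage 1: F_1 = 10^(1.12/10) = 1.294, G_1 = 10^(14.1/10) = 25.70
  Stage 2: F_2 = 10^(7.67/10) = 5.848, G_2 = 10^(−6.21/10) = 0.2393
Friis cascade:
  F = 1.294 + (5.848 − 1)/25.70 = 1.483
NF = 10 log₁₀(1.483) = 1.71 dB

1.71 dB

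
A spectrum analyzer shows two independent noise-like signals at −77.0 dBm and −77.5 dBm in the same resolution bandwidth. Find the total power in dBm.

Convert to linear, add, convert back:
P₁ = 2.00×10⁻¹¹ W, P₂ = 1.78×10⁻¹¹ W
P_tot = 3.77×10⁻¹¹ W → 10 log₁₀(P_tot / 10⁻³) = −74.2 dBm

−74.2 dBm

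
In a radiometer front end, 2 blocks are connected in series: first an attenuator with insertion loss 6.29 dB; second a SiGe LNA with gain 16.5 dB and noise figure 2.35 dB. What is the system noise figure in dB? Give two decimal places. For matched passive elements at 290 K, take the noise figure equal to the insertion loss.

8.64 dB

Convert to linear (a loss of L dB is a gain of −L dB): F_i = 10^(NF_i/10), G_i = 10^(G_i,dB/10)
  Stage 1: F_1 = 10^(6.29/10) = 4.256, G_1 = 10^(−6.29/10) = 0.2350
  Stage 2: F_2 = 10^(2.35/10) = 1.718, G_2 = 10^(16.5/10) = 44.67
Friis cascade:
  F = 4.256 + (1.718 − 1)/0.2350 = 7.311
NF = 10 log₁₀(7.311) = 8.64 dB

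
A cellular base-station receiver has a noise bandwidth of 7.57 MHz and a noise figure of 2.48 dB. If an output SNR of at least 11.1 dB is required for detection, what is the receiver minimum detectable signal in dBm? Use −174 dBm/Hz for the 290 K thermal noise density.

−91.6 dBm

Sensitivity = −174 + 10 log₁₀(B) + NF + SNR_min
= −174 + 68.79 + 2.48 + 11.1
= −91.63 dBm → −91.6 dBm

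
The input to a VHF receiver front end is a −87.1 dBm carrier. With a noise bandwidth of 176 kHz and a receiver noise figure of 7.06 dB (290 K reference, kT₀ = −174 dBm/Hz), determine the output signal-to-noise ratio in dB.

27.4 dB

Noise floor: N = −174 + 10 log₁₀(B) + NF
10 log₁₀(1.76×10⁵) = 52.46 dB
N = −174 + 52.46 + 7.06 = −114.48 dBm
SNR = P_sig − N = −87.1 − (−114.48) = 27.38 dB → 27.4 dB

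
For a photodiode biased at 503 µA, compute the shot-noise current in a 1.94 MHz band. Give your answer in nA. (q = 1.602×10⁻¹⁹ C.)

I_n = √(2qI·B)
2qI·B = 2 × 1.602×10⁻¹⁹ × 5.03×10⁻⁴ × 1.94×10⁶ = 3.13×10⁻¹⁶ A²
I_n = √(3.13×10⁻¹⁶) = 1.77×10⁻⁸ A = 17.7 nA

17.7 nA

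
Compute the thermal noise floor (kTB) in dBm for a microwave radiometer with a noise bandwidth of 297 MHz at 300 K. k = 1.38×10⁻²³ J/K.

−89.1 dBm

P_n = kTB = 1.38×10⁻²³ × 300 × 2.97×10⁸ = 1.23×10⁻¹² W
In dBm: 10 log₁₀(1.23×10⁻¹² / 10⁻³) = −89.1 dBm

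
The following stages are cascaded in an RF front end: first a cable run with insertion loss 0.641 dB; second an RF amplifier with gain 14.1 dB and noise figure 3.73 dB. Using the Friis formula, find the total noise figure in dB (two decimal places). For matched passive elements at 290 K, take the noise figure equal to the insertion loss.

4.37 dB

Convert to linear (a loss of L dB is a gain of −L dB): F_i = 10^(NF_i/10), G_i = 10^(G_i,dB/10)
  Stage 1: F_1 = 10^(0.641/10) = 1.159, G_1 = 10^(−0.641/10) = 0.8628
  Stage 2: F_2 = 10^(3.73/10) = 2.360, G_2 = 10^(14.1/10) = 25.70
Friis cascade:
  F = 1.159 + (2.360 − 1)/0.8628 = 2.736
NF = 10 log₁₀(2.736) = 4.37 dB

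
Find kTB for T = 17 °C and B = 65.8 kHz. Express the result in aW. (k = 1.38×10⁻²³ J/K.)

T = 17 °C + 273.15 = 290.15 K
P_n = kTB = 1.38×10⁻²³ × 290.15 × 6.58×10⁴ = 2.63×10⁻¹⁶ W = 263 aW

263 aW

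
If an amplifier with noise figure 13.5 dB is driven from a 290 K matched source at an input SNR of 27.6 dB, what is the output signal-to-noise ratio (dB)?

By definition F = SNR_in/SNR_out, so in dB: SNR_out = SNR_in − NF
SNR_out = 27.6 − 13.5 = 14.1 dB

14.1 dB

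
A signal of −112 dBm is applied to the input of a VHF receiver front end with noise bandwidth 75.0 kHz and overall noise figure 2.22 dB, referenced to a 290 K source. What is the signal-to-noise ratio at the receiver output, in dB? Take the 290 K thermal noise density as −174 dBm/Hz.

Noise floor: N = −174 + 10 log₁₀(B) + NF
10 log₁₀(7.50×10⁴) = 48.75 dB
N = −174 + 48.75 + 2.22 = −123.03 dBm
SNR = P_sig − N = −112 − (−123.03) = 11.03 dB → 11.0 dB

11.0 dB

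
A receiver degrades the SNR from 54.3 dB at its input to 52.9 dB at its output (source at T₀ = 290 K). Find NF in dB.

1.4 dB

NF (dB) = SNR_in(dB) − SNR_out(dB) when the source is at T₀
NF = 54.3 − 52.9 = 1.4 dB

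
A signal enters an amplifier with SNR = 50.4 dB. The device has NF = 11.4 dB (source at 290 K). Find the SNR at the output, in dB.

39.0 dB

By definition F = SNR_in/SNR_out, so in dB: SNR_out = SNR_in − NF
SNR_out = 50.4 − 11.4 = 39.0 dB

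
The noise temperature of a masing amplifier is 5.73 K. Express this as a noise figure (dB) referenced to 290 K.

0.085 dB

F = 1 + T_e/T₀ = 1 + 5.73/290 = 1.01976
NF = 10 log₁₀(1.01976) = 0.085 dB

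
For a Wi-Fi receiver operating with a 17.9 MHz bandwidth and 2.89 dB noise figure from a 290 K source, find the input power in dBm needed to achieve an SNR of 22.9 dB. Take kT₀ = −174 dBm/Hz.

Sensitivity = −174 + 10 log₁₀(B) + NF + SNR_min
= −174 + 72.53 + 2.89 + 22.9
= −75.68 dBm → −75.7 dBm

−75.7 dBm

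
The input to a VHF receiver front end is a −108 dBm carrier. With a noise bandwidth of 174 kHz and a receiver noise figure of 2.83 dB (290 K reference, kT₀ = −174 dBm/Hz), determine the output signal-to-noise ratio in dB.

Noise floor: N = −174 + 10 log₁₀(B) + NF
10 log₁₀(1.74×10⁵) = 52.41 dB
N = −174 + 52.41 + 2.83 = −118.76 dBm
SNR = P_sig − N = −108 − (−118.76) = 10.76 dB → 10.8 dB

10.8 dB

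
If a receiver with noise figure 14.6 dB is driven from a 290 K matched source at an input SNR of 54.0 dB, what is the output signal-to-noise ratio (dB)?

By definition F = SNR_in/SNR_out, so in dB: SNR_out = SNR_in − NF
SNR_out = 54.0 − 14.6 = 39.4 dB

39.4 dB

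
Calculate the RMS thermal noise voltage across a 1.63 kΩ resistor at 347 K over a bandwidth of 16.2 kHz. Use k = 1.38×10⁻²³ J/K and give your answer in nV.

V_n = √(4kTRB)
4kTRB = 4 × 1.38×10⁻²³ × 347 × 1.63×10³ × 1.62×10⁴ = 5.06×10⁻¹³ V²
V_n = √(5.06×10⁻¹³) = 7.11×10⁻⁷ V = 711 nV

711 nV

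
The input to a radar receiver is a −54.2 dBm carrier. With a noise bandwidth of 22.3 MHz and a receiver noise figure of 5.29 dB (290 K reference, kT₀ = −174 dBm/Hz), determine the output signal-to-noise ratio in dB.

41.0 dB

Noise floor: N = −174 + 10 log₁₀(B) + NF
10 log₁₀(2.23×10⁷) = 73.48 dB
N = −174 + 73.48 + 5.29 = −95.23 dBm
SNR = P_sig − N = −54.2 − (−95.23) = 41.03 dB → 41.0 dB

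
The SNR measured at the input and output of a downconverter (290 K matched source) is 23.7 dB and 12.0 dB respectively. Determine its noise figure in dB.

11.7 dB

NF (dB) = SNR_in(dB) − SNR_out(dB) when the source is at T₀
NF = 23.7 − 12.0 = 11.7 dB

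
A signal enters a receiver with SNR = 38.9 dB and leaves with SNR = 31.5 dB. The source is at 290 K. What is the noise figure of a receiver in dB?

NF (dB) = SNR_in(dB) − SNR_out(dB) when the source is at T₀
NF = 38.9 − 31.5 = 7.4 dB

7.4 dB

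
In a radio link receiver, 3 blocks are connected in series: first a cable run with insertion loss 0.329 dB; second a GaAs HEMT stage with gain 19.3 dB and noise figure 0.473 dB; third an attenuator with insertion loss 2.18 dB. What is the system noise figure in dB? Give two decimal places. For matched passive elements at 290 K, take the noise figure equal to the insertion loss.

Convert to linear (a loss of L dB is a gain of −L dB): F_i = 10^(NF_i/10), G_i = 10^(G_i,dB/10)
  Stage 1: F_1 = 10^(0.329/10) = 1.079, G_1 = 10^(−0.329/10) = 0.9270
  Stage 2: F_2 = 10^(0.473/10) = 1.115, G_2 = 10^(19.3/10) = 85.11
  Stage 3: F_3 = 10^(2.18/10) = 1.652, G_3 = 10^(−2.18/10) = 0.6053
Friis cascade:
  F = 1.079 + (1.115 − 1)/0.9270 + (1.652 − 1)/78.90 = 1.211
NF = 10 log₁₀(1.211) = 0.83 dB

0.83 dB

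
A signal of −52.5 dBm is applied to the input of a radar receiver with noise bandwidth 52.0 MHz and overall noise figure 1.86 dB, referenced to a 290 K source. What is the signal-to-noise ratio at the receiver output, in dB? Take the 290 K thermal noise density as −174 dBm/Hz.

Noise floor: N = −174 + 10 log₁₀(B) + NF
10 log₁₀(5.20×10⁷) = 77.16 dB
N = −174 + 77.16 + 1.86 = −94.98 dBm
SNR = P_sig − N = −52.5 − (−94.98) = 42.48 dB → 42.5 dB

42.5 dB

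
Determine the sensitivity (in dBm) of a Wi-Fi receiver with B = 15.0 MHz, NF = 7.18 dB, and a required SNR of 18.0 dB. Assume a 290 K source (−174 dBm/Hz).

Sensitivity = −174 + 10 log₁₀(B) + NF + SNR_min
= −174 + 71.76 + 7.18 + 18.0
= −77.06 dBm → −77.1 dBm

−77.1 dBm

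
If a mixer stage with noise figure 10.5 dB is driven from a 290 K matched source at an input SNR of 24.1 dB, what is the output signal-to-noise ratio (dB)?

13.6 dB

By definition F = SNR_in/SNR_out, so in dB: SNR_out = SNR_in − NF
SNR_out = 24.1 − 10.5 = 13.6 dB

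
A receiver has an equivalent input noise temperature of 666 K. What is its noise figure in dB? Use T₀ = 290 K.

F = 1 + T_e/T₀ = 1 + 666/290 = 3.29655
NF = 10 log₁₀(3.29655) = 5.18 dB

5.18 dB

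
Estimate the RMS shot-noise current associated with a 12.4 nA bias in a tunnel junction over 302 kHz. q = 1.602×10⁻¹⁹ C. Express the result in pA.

34.6 pA

I_n = √(2qI·B)
2qI·B = 2 × 1.602×10⁻¹⁹ × 1.24×10⁻⁸ × 3.02×10⁵ = 1.20×10⁻²¹ A²
I_n = √(1.20×10⁻²¹) = 3.46×10⁻¹¹ A = 34.6 pA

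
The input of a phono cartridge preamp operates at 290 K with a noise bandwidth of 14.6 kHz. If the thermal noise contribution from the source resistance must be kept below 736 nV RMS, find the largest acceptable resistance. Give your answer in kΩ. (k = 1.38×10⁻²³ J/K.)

Johnson–Nyquist: V_n = √(4kTRB) ⇒ R = V_n² / (4kTB)
4kTB = 4 × 1.38×10⁻²³ × 290 × 1.46×10⁴ = 2.34×10⁻¹⁶
R = (7.36×10⁻⁷)² / 2.34×10⁻¹⁶ = 2.32×10³ Ω = 2.32 kΩ

2.32 kΩ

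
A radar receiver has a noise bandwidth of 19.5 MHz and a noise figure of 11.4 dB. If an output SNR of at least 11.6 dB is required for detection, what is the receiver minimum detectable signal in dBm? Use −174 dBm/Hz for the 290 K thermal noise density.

−78.1 dBm

Sensitivity = −174 + 10 log₁₀(B) + NF + SNR_min
= −174 + 72.9 + 11.4 + 11.6
= −78.1 dBm → −78.1 dBm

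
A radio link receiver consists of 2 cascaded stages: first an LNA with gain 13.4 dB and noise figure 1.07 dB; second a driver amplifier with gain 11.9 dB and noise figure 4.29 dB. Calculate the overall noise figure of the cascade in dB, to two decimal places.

1.32 dB

Convert to linear (a loss of L dB is a gain of −L dB): F_i = 10^(NF_i/10), G_i = 10^(G_i,dB/10)
  Stage 1: F_1 = 10^(1.07/10) = 1.279, G_1 = 10^(13.4/10) = 21.88
  Stage 2: F_2 = 10^(4.29/10) = 2.685, G_2 = 10^(11.9/10) = 15.49
Friis cascade:
  F = 1.279 + (2.685 − 1)/21.88 = 1.356
NF = 10 log₁₀(1.356) = 1.32 dB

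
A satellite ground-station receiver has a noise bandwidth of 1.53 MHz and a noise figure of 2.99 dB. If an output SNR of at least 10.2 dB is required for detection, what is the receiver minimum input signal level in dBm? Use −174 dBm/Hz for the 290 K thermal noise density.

Sensitivity = −174 + 10 log₁₀(B) + NF + SNR_min
= −174 + 61.85 + 2.99 + 10.2
= −98.96 dBm → −99.0 dBm

−99.0 dBm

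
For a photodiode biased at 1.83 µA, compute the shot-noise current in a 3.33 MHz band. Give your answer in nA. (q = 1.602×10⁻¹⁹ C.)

1.40 nA

I_n = √(2qI·B)
2qI·B = 2 × 1.602×10⁻¹⁹ × 1.83×10⁻⁶ × 3.33×10⁶ = 1.95×10⁻¹⁸ A²
I_n = √(1.95×10⁻¹⁸) = 1.40×10⁻⁹ A = 1.40 nA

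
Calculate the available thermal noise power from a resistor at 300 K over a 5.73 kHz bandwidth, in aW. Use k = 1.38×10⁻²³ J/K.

23.7 aW

P_n = kTB = 1.38×10⁻²³ × 300 × 5.73×10³ = 2.37×10⁻¹⁷ W = 23.7 aW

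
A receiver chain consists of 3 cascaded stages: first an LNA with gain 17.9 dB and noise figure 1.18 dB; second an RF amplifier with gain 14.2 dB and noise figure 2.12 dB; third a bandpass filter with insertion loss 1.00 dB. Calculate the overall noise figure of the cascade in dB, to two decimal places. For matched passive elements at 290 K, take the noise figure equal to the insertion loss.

1.21 dB

Convert to linear (a loss of L dB is a gain of −L dB): F_i = 10^(NF_i/10), G_i = 10^(G_i,dB/10)
  Stage 1: F_1 = 10^(1.18/10) = 1.312, G_1 = 10^(17.9/10) = 61.66
  Stage 2: F_2 = 10^(2.12/10) = 1.629, G_2 = 10^(14.2/10) = 26.30
  Stage 3: F_3 = 10^(1.00/10) = 1.259, G_3 = 10^(−1.00/10) = 0.7943
Friis cascade:
  F = 1.312 + (1.629 − 1)/61.66 + (1.259 − 1)/1622 = 1.323
NF = 10 log₁₀(1.323) = 1.21 dB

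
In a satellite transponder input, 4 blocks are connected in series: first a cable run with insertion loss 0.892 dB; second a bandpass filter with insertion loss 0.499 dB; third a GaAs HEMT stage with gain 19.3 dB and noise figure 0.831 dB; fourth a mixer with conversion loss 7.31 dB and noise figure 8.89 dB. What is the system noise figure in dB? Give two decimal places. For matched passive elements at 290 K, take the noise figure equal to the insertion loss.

2.50 dB

Convert to linear (a loss of L dB is a gain of −L dB): F_i = 10^(NF_i/10), G_i = 10^(G_i,dB/10)
  Stage 1: F_1 = 10^(0.892/10) = 1.228, G_1 = 10^(−0.892/10) = 0.8143
  Stage 2: F_2 = 10^(0.499/10) = 1.122, G_2 = 10^(−0.499/10) = 0.8915
  Stage 3: F_3 = 10^(0.831/10) = 1.211, G_3 = 10^(19.3/10) = 85.11
  Stage 4: F_4 = 10^(8.89/10) = 7.745, G_4 = 10^(−7.31/10) = 0.1858
Friis cascade:
  F = 1.228 + (1.122 − 1)/0.8143 + (1.211 − 1)/0.7259 + (7.745 − 1)/61.79 = 1.777
NF = 10 log₁₀(1.777) = 2.50 dB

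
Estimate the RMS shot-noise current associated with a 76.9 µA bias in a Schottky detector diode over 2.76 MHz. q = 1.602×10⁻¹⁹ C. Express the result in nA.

I_n = √(2qI·B)
2qI·B = 2 × 1.602×10⁻¹⁹ × 7.69×10⁻⁵ × 2.76×10⁶ = 6.80×10⁻¹⁷ A²
I_n = √(6.80×10⁻¹⁷) = 8.25×10⁻⁹ A = 8.25 nA

8.25 nA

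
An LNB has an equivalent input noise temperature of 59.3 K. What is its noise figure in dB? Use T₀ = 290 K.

0.808 dB

F = 1 + T_e/T₀ = 1 + 59.3/290 = 1.20448
NF = 10 log₁₀(1.20448) = 0.808 dB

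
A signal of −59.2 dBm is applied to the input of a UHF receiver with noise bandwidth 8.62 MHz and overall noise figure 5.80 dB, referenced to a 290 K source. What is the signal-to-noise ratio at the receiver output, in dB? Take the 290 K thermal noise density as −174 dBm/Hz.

39.6 dB

Noise floor: N = −174 + 10 log₁₀(B) + NF
10 log₁₀(8.62×10⁶) = 69.36 dB
N = −174 + 69.36 + 5.80 = −98.84 dBm
SNR = P_sig − N = −59.2 − (−98.84) = 39.64 dB → 39.6 dB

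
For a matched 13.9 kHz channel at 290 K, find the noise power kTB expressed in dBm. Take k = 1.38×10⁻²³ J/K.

−132.5 dBm

P_n = kTB = 1.38×10⁻²³ × 290 × 1.39×10⁴ = 5.56×10⁻¹⁷ W
In dBm: 10 log₁₀(5.56×10⁻¹⁷ / 10⁻³) = −132.5 dBm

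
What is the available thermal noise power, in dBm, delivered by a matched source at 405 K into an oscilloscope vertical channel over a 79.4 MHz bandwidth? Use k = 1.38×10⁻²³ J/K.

P_n = kTB = 1.38×10⁻²³ × 405 × 7.94×10⁷ = 4.44×10⁻¹³ W
In dBm: 10 log₁₀(4.44×10⁻¹³ / 10⁻³) = −93.5 dBm

−93.5 dBm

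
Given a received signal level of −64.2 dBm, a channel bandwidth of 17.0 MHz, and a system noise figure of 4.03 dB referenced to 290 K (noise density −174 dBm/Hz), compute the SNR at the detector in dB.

Noise floor: N = −174 + 10 log₁₀(B) + NF
10 log₁₀(1.70×10⁷) = 72.3 dB
N = −174 + 72.3 + 4.03 = −97.67 dBm
SNR = P_sig − N = −64.2 − (−97.67) = 33.47 dB → 33.5 dB

33.5 dB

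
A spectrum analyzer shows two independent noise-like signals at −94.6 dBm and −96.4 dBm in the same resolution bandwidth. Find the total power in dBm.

−92.4 dBm

Convert to linear, add, convert back:
P₁ = 3.47×10⁻¹³ W, P₂ = 2.29×10⁻¹³ W
P_tot = 5.76×10⁻¹³ W → 10 log₁₀(P_tot / 10⁻³) = −92.4 dBm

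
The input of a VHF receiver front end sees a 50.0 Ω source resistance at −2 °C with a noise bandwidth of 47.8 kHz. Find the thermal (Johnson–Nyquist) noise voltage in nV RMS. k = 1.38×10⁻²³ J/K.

T = −2 °C + 273.15 = 271.15 K
V_n = √(4kTRB)
4kTRB = 4 × 1.38×10⁻²³ × 271.15 × 5.00×10¹ × 4.78×10⁴ = 3.58×10⁻¹⁴ V²
V_n = √(3.58×10⁻¹⁴) = 1.89×10⁻⁷ V = 189 nV

189 nV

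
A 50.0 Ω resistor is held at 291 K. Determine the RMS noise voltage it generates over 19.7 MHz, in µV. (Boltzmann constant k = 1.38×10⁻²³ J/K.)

3.98 µV

V_n = √(4kTRB)
4kTRB = 4 × 1.38×10⁻²³ × 291 × 5.00×10¹ × 1.97×10⁷ = 1.58×10⁻¹¹ V²
V_n = √(1.58×10⁻¹¹) = 3.98×10⁻⁶ V = 3.98 µV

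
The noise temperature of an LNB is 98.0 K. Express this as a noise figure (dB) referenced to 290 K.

1.26 dB

F = 1 + T_e/T₀ = 1 + 98.0/290 = 1.33793
NF = 10 log₁₀(1.33793) = 1.26 dB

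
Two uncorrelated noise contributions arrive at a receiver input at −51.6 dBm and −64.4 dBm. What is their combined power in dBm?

−51.4 dBm

Convert to linear, add, convert back:
P₁ = 6.92×10⁻⁹ W, P₂ = 3.63×10⁻¹⁰ W
P_tot = 7.28×10⁻⁹ W → 10 log₁₀(P_tot / 10⁻³) = −51.4 dBm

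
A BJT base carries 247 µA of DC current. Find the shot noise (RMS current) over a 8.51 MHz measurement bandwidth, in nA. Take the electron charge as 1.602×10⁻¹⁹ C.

I_n = √(2qI·B)
2qI·B = 2 × 1.602×10⁻¹⁹ × 2.47×10⁻⁴ × 8.51×10⁶ = 6.73×10⁻¹⁶ A²
I_n = √(6.73×10⁻¹⁶) = 2.60×10⁻⁸ A = 26.0 nA

26.0 nA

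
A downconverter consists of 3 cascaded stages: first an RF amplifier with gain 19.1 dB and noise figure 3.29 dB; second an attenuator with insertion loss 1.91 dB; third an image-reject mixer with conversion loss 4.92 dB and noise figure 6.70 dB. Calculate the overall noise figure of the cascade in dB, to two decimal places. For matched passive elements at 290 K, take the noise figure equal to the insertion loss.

Convert to linear (a loss of L dB is a gain of −L dB): F_i = 10^(NF_i/10), G_i = 10^(G_i,dB/10)
  Stage 1: F_1 = 10^(3.29/10) = 2.133, G_1 = 10^(19.1/10) = 81.28
  Stage 2: F_2 = 10^(1.91/10) = 1.552, G_2 = 10^(−1.91/10) = 0.6442
  Stage 3: F_3 = 10^(6.70/10) = 4.677, G_3 = 10^(−4.92/10) = 0.3221
Friis cascade:
  F = 2.133 + (1.552 − 1)/81.28 + (4.677 − 1)/52.36 = 2.210
NF = 10 log₁₀(2.210) = 3.44 dB

3.44 dB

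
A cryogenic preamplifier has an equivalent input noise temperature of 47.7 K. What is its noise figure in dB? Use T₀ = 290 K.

0.661 dB

F = 1 + T_e/T₀ = 1 + 47.7/290 = 1.16448
NF = 10 log₁₀(1.16448) = 0.661 dB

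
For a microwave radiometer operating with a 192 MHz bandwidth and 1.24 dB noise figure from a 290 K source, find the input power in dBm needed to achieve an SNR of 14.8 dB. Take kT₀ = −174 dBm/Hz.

Sensitivity = −174 + 10 log₁₀(B) + NF + SNR_min
= −174 + 82.83 + 1.24 + 14.8
= −75.13 dBm → −75.1 dBm

−75.1 dBm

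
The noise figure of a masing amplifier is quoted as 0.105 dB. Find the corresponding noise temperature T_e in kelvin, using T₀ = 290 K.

F = 10^(0.105/10) = 1.02447
T_e = (F − 1)·T₀ = (1.02447 − 1) × 290 = 7.10 K

7.10 K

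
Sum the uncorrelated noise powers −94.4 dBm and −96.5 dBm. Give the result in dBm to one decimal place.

−92.3 dBm

Convert to linear, add, convert back:
P₁ = 3.63×10⁻¹³ W, P₂ = 2.24×10⁻¹³ W
P_tot = 5.87×10⁻¹³ W → 10 log₁₀(P_tot / 10⁻³) = −92.3 dBm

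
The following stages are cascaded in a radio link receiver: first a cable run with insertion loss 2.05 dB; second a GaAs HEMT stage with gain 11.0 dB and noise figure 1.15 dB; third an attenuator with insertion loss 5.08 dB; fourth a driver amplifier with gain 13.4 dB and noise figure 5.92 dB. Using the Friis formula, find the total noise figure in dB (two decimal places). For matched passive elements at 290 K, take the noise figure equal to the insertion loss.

5.52 dB

Convert to linear (a loss of L dB is a gain of −L dB): F_i = 10^(NF_i/10), G_i = 10^(G_i,dB/10)
  Stage 1: F_1 = 10^(2.05/10) = 1.603, G_1 = 10^(−2.05/10) = 0.6237
  Stage 2: F_2 = 10^(1.15/10) = 1.303, G_2 = 10^(11.0/10) = 12.59
  Stage 3: F_3 = 10^(5.08/10) = 3.221, G_3 = 10^(−5.08/10) = 0.3105
  Stage 4: F_4 = 10^(5.92/10) = 3.908, G_4 = 10^(13.4/10) = 21.88
Friis cascade:
  F = 1.603 + (1.303 − 1)/0.6237 + (3.221 − 1)/7.852 + (3.908 − 1)/2.438 = 3.565
NF = 10 log₁₀(3.565) = 5.52 dB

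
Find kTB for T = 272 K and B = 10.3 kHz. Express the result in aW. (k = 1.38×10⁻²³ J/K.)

P_n = kTB = 1.38×10⁻²³ × 272 × 1.03×10⁴ = 3.87×10⁻¹⁷ W = 38.7 aW

38.7 aW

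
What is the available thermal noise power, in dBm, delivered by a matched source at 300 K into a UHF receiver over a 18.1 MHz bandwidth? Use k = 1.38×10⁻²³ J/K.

−101.3 dBm

P_n = kTB = 1.38×10⁻²³ × 300 × 1.81×10⁷ = 7.49×10⁻¹⁴ W
In dBm: 10 log₁₀(7.49×10⁻¹⁴ / 10⁻³) = −101.3 dBm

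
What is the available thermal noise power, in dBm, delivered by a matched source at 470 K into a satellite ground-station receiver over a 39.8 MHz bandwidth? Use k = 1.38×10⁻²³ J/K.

−95.9 dBm

P_n = kTB = 1.38×10⁻²³ × 470 × 3.98×10⁷ = 2.58×10⁻¹³ W
In dBm: 10 log₁₀(2.58×10⁻¹³ / 10⁻³) = −95.9 dBm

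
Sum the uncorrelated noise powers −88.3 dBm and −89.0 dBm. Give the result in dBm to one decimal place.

Convert to linear, add, convert back:
P₁ = 1.48×10⁻¹² W, P₂ = 1.26×10⁻¹² W
P_tot = 2.74×10⁻¹² W → 10 log₁₀(P_tot / 10⁻³) = −85.6 dBm

−85.6 dBm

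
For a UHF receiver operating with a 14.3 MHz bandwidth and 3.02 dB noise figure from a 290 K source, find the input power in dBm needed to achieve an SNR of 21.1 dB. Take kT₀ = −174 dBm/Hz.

Sensitivity = −174 + 10 log₁₀(B) + NF + SNR_min
= −174 + 71.55 + 3.02 + 21.1
= −78.33 dBm → −78.3 dBm

−78.3 dBm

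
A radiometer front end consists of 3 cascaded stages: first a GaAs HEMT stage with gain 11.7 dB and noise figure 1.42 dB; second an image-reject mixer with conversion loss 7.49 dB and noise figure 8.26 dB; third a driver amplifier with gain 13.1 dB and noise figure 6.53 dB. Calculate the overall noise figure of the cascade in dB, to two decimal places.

4.91 dB

Convert to linear (a loss of L dB is a gain of −L dB): F_i = 10^(NF_i/10), G_i = 10^(G_i,dB/10)
  Stage 1: F_1 = 10^(1.42/10) = 1.387, G_1 = 10^(11.7/10) = 14.79
  Stage 2: F_2 = 10^(8.26/10) = 6.699, G_2 = 10^(−7.49/10) = 0.1782
  Stage 3: F_3 = 10^(6.53/10) = 4.498, G_3 = 10^(13.1/10) = 20.42
Friis cascade:
  F = 1.387 + (6.699 − 1)/14.79 + (4.498 − 1)/2.636 = 3.099
NF = 10 log₁₀(3.099) = 4.91 dB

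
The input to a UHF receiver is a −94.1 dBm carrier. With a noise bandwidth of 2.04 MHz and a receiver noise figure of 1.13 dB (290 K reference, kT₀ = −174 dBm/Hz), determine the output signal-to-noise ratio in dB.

15.7 dB

Noise floor: N = −174 + 10 log₁₀(B) + NF
10 log₁₀(2.04×10⁶) = 63.1 dB
N = −174 + 63.1 + 1.13 = −109.77 dBm
SNR = P_sig − N = −94.1 − (−109.77) = 15.67 dB → 15.7 dB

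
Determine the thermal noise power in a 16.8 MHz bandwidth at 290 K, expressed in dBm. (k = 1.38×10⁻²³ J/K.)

P_n = kTB = 1.38×10⁻²³ × 290 × 1.68×10⁷ = 6.72×10⁻¹⁴ W
In dBm: 10 log₁₀(6.72×10⁻¹⁴ / 10⁻³) = −101.7 dBm

−101.7 dBm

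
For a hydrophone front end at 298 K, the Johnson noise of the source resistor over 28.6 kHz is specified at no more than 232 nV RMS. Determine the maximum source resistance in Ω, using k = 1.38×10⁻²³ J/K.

Johnson–Nyquist: V_n = √(4kTRB) ⇒ R = V_n² / (4kTB)
4kTB = 4 × 1.38×10⁻²³ × 298 × 2.86×10⁴ = 4.70×10⁻¹⁶
R = (2.32×10⁻⁷)² / 4.70×10⁻¹⁶ = 1.14×10² Ω = 114 Ω

114 Ω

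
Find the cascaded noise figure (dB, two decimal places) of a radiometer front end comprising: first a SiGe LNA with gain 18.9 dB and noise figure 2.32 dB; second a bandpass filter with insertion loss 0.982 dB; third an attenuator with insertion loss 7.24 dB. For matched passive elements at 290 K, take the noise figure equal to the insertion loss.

2.50 dB

Convert to linear (a loss of L dB is a gain of −L dB): F_i = 10^(NF_i/10), G_i = 10^(G_i,dB/10)
  Stage 1: F_1 = 10^(2.32/10) = 1.706, G_1 = 10^(18.9/10) = 77.62
  Stage 2: F_2 = 10^(0.982/10) = 1.254, G_2 = 10^(−0.982/10) = 0.7976
  Stage 3: F_3 = 10^(7.24/10) = 5.297, G_3 = 10^(−7.24/10) = 0.1888
Friis cascade:
  F = 1.706 + (1.254 − 1)/77.62 + (5.297 − 1)/61.92 = 1.779
NF = 10 log₁₀(1.779) = 2.50 dB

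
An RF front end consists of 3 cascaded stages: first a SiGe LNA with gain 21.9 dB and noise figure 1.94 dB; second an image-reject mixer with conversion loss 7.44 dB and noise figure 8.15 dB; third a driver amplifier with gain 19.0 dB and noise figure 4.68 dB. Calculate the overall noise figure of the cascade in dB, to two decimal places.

2.22 dB

Convert to linear (a loss of L dB is a gain of −L dB): F_i = 10^(NF_i/10), G_i = 10^(G_i,dB/10)
  Stage 1: F_1 = 10^(1.94/10) = 1.563, G_1 = 10^(21.9/10) = 154.9
  Stage 2: F_2 = 10^(8.15/10) = 6.531, G_2 = 10^(−7.44/10) = 0.1803
  Stage 3: F_3 = 10^(4.68/10) = 2.938, G_3 = 10^(19.0/10) = 79.43
Friis cascade:
  F = 1.563 + (6.531 − 1)/154.9 + (2.938 − 1)/27.93 = 1.668
NF = 10 log₁₀(1.668) = 2.22 dB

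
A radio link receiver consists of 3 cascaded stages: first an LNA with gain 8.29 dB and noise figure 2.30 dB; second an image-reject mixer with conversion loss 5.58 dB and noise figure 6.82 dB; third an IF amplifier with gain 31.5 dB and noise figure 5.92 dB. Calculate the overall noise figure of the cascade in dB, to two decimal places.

Convert to linear (a loss of L dB is a gain of −L dB): F_i = 10^(NF_i/10), G_i = 10^(G_i,dB/10)
  Stage 1: F_1 = 10^(2.30/10) = 1.698, G_1 = 10^(8.29/10) = 6.745
  Stage 2: F_2 = 10^(6.82/10) = 4.808, G_2 = 10^(−5.58/10) = 0.2767
  Stage 3: F_3 = 10^(5.92/10) = 3.908, G_3 = 10^(31.5/10) = 1413
Friis cascade:
  F = 1.698 + (4.808 − 1)/6.745 + (3.908 − 1)/1.866 = 3.821
NF = 10 log₁₀(3.821) = 5.82 dB

5.82 dB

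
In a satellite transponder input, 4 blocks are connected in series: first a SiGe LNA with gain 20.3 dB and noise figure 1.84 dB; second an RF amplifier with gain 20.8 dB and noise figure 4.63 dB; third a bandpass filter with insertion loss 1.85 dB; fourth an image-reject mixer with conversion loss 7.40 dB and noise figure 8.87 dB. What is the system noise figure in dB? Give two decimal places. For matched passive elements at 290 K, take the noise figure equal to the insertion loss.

1.89 dB

Convert to linear (a loss of L dB is a gain of −L dB): F_i = 10^(NF_i/10), G_i = 10^(G_i,dB/10)
  Stage 1: F_1 = 10^(1.84/10) = 1.528, G_1 = 10^(20.3/10) = 107.2
  Stage 2: F_2 = 10^(4.63/10) = 2.904, G_2 = 10^(20.8/10) = 120.2
  Stage 3: F_3 = 10^(1.85/10) = 1.531, G_3 = 10^(−1.85/10) = 0.6531
  Stage 4: F_4 = 10^(8.87/10) = 7.709, G_4 = 10^(−7.40/10) = 0.1820
Friis cascade:
  F = 1.528 + (2.904 − 1)/107.2 + (1.531 − 1)/1.288×10⁴ + (7.709 − 1)/8414 = 1.546
NF = 10 log₁₀(1.546) = 1.89 dB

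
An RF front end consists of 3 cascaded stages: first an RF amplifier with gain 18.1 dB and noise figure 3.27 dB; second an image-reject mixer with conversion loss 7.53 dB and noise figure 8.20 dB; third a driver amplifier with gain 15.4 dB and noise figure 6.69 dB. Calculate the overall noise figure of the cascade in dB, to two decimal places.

4.03 dB

Convert to linear (a loss of L dB is a gain of −L dB): F_i = 10^(NF_i/10), G_i = 10^(G_i,dB/10)
  Stage 1: F_1 = 10^(3.27/10) = 2.123, G_1 = 10^(18.1/10) = 64.57
  Stage 2: F_2 = 10^(8.20/10) = 6.607, G_2 = 10^(−7.53/10) = 0.1766
  Stage 3: F_3 = 10^(6.69/10) = 4.667, G_3 = 10^(15.4/10) = 34.67
Friis cascade:
  F = 2.123 + (6.607 − 1)/64.57 + (4.667 − 1)/11.40 = 2.532
NF = 10 log₁₀(2.532) = 4.03 dB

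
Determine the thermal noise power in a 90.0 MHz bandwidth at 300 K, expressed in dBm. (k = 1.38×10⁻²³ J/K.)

P_n = kTB = 1.38×10⁻²³ × 300 × 9.00×10⁷ = 3.73×10⁻¹³ W
In dBm: 10 log₁₀(3.73×10⁻¹³ / 10⁻³) = −94.3 dBm

−94.3 dBm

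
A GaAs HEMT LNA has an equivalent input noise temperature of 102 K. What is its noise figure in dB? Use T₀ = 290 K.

F = 1 + T_e/T₀ = 1 + 102/290 = 1.35172
NF = 10 log₁₀(1.35172) = 1.31 dB

1.31 dB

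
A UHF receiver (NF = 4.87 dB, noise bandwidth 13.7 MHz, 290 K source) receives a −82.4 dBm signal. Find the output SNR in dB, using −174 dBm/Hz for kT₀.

Noise floor: N = −174 + 10 log₁₀(B) + NF
10 log₁₀(1.37×10⁷) = 71.37 dB
N = −174 + 71.37 + 4.87 = −97.76 dBm
SNR = P_sig − N = −82.4 − (−97.76) = 15.36 dB → 15.4 dB

15.4 dB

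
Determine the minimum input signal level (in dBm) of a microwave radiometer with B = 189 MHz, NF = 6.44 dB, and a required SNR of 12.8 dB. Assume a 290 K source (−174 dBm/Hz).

Sensitivity = −174 + 10 log₁₀(B) + NF + SNR_min
= −174 + 82.76 + 6.44 + 12.8
= −72.00 dBm → −72.0 dBm

−72.0 dBm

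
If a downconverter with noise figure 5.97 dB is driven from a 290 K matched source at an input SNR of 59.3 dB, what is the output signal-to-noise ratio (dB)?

53.33 dB

By definition F = SNR_in/SNR_out, so in dB: SNR_out = SNR_in − NF
SNR_out = 59.3 − 5.97 = 53.33 dB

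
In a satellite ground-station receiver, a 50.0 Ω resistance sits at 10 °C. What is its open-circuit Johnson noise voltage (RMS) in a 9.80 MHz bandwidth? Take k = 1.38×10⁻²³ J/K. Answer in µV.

T = 10 °C + 273.15 = 283.15 K
V_n = √(4kTRB)
4kTRB = 4 × 1.38×10⁻²³ × 283.15 × 5.00×10¹ × 9.80×10⁶ = 7.66×10⁻¹² V²
V_n = √(7.66×10⁻¹²) = 2.77×10⁻⁶ V = 2.77 µV

2.77 µV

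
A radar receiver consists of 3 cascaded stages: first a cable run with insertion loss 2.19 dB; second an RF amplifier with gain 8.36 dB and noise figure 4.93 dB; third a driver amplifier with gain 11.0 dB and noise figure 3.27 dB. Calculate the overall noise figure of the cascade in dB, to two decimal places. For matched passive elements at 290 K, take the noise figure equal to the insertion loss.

Convert to linear (a loss of L dB is a gain of −L dB): F_i = 10^(NF_i/10), G_i = 10^(G_i,dB/10)
  Stage 1: F_1 = 10^(2.19/10) = 1.656, G_1 = 10^(−2.19/10) = 0.6039
  Stage 2: F_2 = 10^(4.93/10) = 3.112, G_2 = 10^(8.36/10) = 6.855
  Stage 3: F_3 = 10^(3.27/10) = 2.123, G_3 = 10^(11.0/10) = 12.59
Friis cascade:
  F = 1.656 + (3.112 − 1)/0.6039 + (2.123 − 1)/4.140 = 5.424
NF = 10 log₁₀(5.424) = 7.34 dB

7.34 dB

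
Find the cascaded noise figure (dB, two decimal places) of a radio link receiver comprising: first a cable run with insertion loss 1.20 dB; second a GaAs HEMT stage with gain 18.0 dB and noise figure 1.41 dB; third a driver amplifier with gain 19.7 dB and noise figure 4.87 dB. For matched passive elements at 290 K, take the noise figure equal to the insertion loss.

Convert to linear (a loss of L dB is a gain of −L dB): F_i = 10^(NF_i/10), G_i = 10^(G_i,dB/10)
  Stage 1: F_1 = 10^(1.20/10) = 1.318, G_1 = 10^(−1.20/10) = 0.7586
  Stage 2: F_2 = 10^(1.41/10) = 1.384, G_2 = 10^(18.0/10) = 63.10
  Stage 3: F_3 = 10^(4.87/10) = 3.069, G_3 = 10^(19.7/10) = 93.33
Friis cascade:
  F = 1.318 + (1.384 − 1)/0.7586 + (3.069 − 1)/47.86 = 1.867
NF = 10 log₁₀(1.867) = 2.71 dB

2.71 dB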